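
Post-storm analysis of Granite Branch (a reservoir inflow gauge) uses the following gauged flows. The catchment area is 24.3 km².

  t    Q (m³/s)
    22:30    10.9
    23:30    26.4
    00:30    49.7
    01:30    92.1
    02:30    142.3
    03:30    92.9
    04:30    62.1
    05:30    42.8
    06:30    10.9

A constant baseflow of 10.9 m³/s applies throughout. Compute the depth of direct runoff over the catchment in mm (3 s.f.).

Direct runoff: 0.0, 15.5, 38.8, 81.2, 131.4, 82.0, 51.2, 31.9, 0.0 m³/s; ΣQ_DR = 432.0 m³/s.
V = ΣQ_DR · Δt = 432.0 × 3600 s = 1.555 × 10^6 m³.
Over A = 24.3 km², depth = V / A = 64.0 mm.

d ≈ 64.0 mm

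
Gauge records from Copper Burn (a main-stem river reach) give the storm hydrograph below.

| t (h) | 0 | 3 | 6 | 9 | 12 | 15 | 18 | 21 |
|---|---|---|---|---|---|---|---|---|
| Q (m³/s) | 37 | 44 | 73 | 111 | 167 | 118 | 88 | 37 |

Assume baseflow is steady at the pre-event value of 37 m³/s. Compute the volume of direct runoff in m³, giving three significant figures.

V ≈ 4.09 × 10^6 m³

Direct-runoff ordinates (Q − Q_b): 0.0, 7.0, 36.0, 74.0, 130.0, 81.0, 51.0, 0.0 m³/s.
ΣQ_DR = 379.0 m³/s.
With Δt = 3 h = 10800 s, V = ΣQ_DR · Δt = 379.0 × 10800 = 4.09 × 10^6 m³.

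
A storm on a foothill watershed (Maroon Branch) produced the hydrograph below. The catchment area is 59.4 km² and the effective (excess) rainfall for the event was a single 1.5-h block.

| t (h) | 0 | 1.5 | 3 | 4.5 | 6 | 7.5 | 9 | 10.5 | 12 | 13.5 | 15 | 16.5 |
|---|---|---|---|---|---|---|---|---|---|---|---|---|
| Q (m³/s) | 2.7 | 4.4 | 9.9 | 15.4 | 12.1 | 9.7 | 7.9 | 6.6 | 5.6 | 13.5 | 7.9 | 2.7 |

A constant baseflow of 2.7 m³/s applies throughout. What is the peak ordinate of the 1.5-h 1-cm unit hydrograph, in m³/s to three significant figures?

U_p ≈ 21.2 m³/s

Direct runoff: 0.0, 1.7, 7.2, 12.7, 9.4, 7.0, 5.2, 3.9, 2.9, 10.8, 5.2, 0.0 m³/s; ΣQ_DR = 66.00 m³/s, peak = 12.7 m³/s.
Runoff depth d = ΣQ_DR·Δt / A = 66.00 × 5400 / (59.4 km²) = 6.000 mm.
The 1-cm UH is the DRH scaled by (10 mm)/d, so U_p = 12.7 × 10/6.000 = 21.2 m³/s.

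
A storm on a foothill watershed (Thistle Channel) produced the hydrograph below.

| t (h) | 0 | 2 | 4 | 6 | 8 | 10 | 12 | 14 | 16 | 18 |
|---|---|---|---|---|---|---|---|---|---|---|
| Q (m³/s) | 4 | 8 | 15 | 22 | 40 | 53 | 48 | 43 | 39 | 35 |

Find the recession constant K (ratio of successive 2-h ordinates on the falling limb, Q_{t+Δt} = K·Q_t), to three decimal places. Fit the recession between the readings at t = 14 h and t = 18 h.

Using the recession-limb readings at t = 14 h and t = 18 h: Q falls from 43 to 35 m³/s over 2 intervals.
K = (Q₂/Q₁)^(1/2) = (35/43)^(1/2) = 0.902.

K ≈ 0.902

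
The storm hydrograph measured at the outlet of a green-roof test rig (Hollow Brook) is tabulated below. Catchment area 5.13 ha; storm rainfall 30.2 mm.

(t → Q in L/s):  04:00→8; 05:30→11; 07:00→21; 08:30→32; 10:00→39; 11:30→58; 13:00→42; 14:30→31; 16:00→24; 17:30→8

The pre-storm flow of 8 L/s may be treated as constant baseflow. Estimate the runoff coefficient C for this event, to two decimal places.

ΣQ_DR = 194.0 L/s; V = ΣQ_DR·Δt = 1.048 × 10^6 L.
Runoff depth d = V / A = 20.42 mm.
C = d / P = 20.42 / 30.2 = 0.68.

C ≈ 0.68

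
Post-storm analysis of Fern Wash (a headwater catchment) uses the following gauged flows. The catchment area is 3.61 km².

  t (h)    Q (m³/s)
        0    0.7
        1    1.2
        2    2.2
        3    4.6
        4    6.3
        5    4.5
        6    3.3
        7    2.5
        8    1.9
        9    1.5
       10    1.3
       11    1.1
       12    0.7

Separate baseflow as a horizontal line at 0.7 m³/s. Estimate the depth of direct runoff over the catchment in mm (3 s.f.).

Direct runoff: 0.0, 0.5, 1.5, 3.9, 5.6, 3.8, 2.6, 1.8, 1.2, 0.8, 0.6, 0.4, 0.0 m³/s; ΣQ_DR = 22.70 m³/s.
V = ΣQ_DR · Δt = 22.70 × 3600 s = 81720 m³.
Over A = 3.61 km², depth = V / A = 22.6 mm.

d ≈ 22.6 mm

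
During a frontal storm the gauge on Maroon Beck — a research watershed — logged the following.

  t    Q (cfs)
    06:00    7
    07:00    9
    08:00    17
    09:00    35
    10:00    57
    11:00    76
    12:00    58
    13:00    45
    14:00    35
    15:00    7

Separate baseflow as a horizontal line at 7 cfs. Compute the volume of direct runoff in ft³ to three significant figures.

Direct-runoff ordinates (Q − Q_b): 0.0, 2.0, 10.0, 28.0, 50.0, 69.0, 51.0, 38.0, 28.0, 0.0 cfs.
ΣQ_DR = 276.0 cfs.
With Δt = 1 h = 3600 s, V = ΣQ_DR · Δt = 276.0 × 3600 = 9.94 × 10^5 ft³.

V ≈ 9.94 × 10^5 ft³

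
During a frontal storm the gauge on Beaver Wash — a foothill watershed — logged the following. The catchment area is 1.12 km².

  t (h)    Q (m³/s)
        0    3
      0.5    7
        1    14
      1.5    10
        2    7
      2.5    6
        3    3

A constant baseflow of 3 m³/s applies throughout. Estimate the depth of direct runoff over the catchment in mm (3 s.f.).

d ≈ 46.6 mm

Direct runoff: 0.0, 4.0, 11.0, 7.0, 4.0, 3.0, 0.0 m³/s; ΣQ_DR = 29.00 m³/s.
V = ΣQ_DR · Δt = 29.00 × 1800 s = 52200 m³.
Over A = 1.12 km², depth = V / A = 46.6 mm.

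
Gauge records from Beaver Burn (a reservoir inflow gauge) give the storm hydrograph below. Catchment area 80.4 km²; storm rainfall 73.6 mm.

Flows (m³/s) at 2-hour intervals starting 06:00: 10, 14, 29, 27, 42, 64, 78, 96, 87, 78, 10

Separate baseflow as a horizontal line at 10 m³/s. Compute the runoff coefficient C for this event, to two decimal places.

ΣQ_DR = 425.0 m³/s; V = ΣQ_DR·Δt = 3.060 × 10^6 m³.
Runoff depth d = V / A = 38.06 mm.
C = d / P = 38.06 / 73.6 = 0.52.

C ≈ 0.52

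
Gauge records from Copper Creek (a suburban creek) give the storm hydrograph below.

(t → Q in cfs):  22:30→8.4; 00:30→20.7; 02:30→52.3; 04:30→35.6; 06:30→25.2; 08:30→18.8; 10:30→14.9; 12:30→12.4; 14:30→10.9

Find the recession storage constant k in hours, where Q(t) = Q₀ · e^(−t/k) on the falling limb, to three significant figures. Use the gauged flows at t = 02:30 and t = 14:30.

k ≈ 7.65 h

On the falling limb, Q drops from 52.3 to 10.9 cfs between t = 02:30 and t = 14:30 (Δt = 12 h).
k = −Δt / ln(Q₂/Q₁) = −12 / ln(10.9/52.3) = 7.65 h.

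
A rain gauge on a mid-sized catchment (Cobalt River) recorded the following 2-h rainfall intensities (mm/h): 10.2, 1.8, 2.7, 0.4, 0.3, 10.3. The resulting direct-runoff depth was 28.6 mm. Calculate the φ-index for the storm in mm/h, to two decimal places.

Only the 2 blocks with intensity above φ contribute runoff: 10.2, 10.3 mm/h.
Σ(I−φ)·Δt = d  ⇒  (10.2+10.3 − 2φ)·2 = 28.6
φ = (20.50 − 28.6/2) / 2 = 3.10 mm/h.

φ ≈ 3.10 mm/h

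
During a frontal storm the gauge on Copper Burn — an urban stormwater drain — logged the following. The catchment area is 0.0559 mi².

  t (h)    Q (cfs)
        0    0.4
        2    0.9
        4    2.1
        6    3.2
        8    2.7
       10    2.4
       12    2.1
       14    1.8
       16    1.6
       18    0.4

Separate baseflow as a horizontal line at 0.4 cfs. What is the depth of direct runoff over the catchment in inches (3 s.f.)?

d ≈ 0.754 in

Direct runoff: 0.0, 0.5, 1.7, 2.8, 2.3, 2.0, 1.7, 1.4, 1.2, 0.0 cfs; ΣQ_DR = 13.60 cfs.
V = ΣQ_DR · Δt = 13.60 × 7200 s = 97920 ft³.
Over A = 0.0559 mi², depth = V / A = 0.754 in.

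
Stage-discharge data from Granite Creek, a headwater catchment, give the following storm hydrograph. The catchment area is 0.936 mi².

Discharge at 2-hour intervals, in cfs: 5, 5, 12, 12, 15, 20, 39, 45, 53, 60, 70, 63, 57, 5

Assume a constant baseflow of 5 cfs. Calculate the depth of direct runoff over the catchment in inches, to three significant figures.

Direct runoff: 0.0, 0.0, 7.0, 7.0, 10.0, 15.0, 34.0, 40.0, 48.0, 55.0, 65.0, 58.0, 52.0, 0.0 cfs; ΣQ_DR = 391.0 cfs.
V = ΣQ_DR · Δt = 391.0 × 7200 s = 2.815 × 10^6 ft³.
Over A = 0.936 mi², depth = V / A = 1.29 in.

d ≈ 1.29 in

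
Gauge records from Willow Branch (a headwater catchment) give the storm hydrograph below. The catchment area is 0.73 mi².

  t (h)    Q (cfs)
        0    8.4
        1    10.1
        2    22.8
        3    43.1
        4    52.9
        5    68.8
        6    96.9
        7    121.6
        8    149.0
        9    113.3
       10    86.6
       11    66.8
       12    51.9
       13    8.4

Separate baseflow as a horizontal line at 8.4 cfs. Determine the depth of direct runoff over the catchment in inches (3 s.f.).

Direct runoff: 0.0, 1.7, 14.4, 34.7, 44.5, 60.4, 88.5, 113.2, 140.6, 104.9, 78.2, 58.4, 43.5, 0.0 cfs; ΣQ_DR = 783.0 cfs.
V = ΣQ_DR · Δt = 783.0 × 3600 s = 2.819 × 10^6 ft³.
Over A = 0.73 mi², depth = V / A = 1.66 in.

d ≈ 1.66 in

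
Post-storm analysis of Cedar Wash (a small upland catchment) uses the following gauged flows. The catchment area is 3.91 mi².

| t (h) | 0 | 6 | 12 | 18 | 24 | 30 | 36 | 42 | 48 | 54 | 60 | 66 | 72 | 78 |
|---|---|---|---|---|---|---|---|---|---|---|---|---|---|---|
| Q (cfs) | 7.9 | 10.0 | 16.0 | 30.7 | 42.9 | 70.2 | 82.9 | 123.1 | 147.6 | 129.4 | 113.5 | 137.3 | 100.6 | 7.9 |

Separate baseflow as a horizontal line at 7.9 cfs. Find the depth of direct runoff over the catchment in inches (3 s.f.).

Direct runoff: 0.0, 2.1, 8.1, 22.8, 35.0, 62.3, 75.0, 115.2, 139.7, 121.5, 105.6, 129.4, 92.7, 0.0 cfs; ΣQ_DR = 909.4 cfs.
V = ΣQ_DR · Δt = 909.4 × 21600 s = 1.964 × 10^7 ft³.
Over A = 3.91 mi², depth = V / A = 2.16 in.

d ≈ 2.16 in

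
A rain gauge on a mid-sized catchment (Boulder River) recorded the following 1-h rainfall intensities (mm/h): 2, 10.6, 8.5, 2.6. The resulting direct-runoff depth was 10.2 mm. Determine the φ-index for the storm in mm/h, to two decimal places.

Only the 2 blocks with intensity above φ contribute runoff: 10.6, 8.5 mm/h.
Σ(I−φ)·Δt = d  ⇒  (10.6+8.5 − 2φ)·1 = 10.2
φ = (19.10 − 10.2/1) / 2 = 4.45 mm/h.

φ ≈ 4.45 mm/h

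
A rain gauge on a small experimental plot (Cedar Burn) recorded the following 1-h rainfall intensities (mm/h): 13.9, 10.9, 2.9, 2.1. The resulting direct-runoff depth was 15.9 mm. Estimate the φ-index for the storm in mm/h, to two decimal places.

φ ≈ 4.45 mm/h

Only the 2 blocks with intensity above φ contribute runoff: 13.9, 10.9 mm/h.
Σ(I−φ)·Δt = d  ⇒  (13.9+10.9 − 2φ)·1 = 15.9
φ = (24.80 − 15.9/1) / 2 = 4.45 mm/h.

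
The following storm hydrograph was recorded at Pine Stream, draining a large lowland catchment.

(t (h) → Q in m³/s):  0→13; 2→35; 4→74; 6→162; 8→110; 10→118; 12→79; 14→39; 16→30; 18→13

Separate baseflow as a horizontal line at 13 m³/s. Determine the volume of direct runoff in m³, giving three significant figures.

V ≈ 3.91 × 10^6 m³

Direct-runoff ordinates (Q − Q_b): 0.0, 22.0, 61.0, 149.0, 97.0, 105.0, 66.0, 26.0, 17.0, 0.0 m³/s.
ΣQ_DR = 543.0 m³/s.
With Δt = 2 h = 7200 s, V = ΣQ_DR · Δt = 543.0 × 7200 = 3.91 × 10^6 m³.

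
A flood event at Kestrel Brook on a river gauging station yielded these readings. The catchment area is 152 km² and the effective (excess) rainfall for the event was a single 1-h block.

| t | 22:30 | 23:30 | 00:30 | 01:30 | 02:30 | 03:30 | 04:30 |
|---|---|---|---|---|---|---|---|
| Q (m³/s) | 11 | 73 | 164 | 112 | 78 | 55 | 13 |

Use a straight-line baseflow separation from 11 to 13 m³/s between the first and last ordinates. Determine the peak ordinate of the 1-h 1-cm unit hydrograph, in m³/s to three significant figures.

Direct runoff: 0.00, 61.67, 152.33, 100.00, 65.67, 42.33, 0.00 m³/s; ΣQ_DR = 422.0 m³/s, peak = 152.33 m³/s.
Runoff depth d = ΣQ_DR·Δt / A = 422.0 × 3600 / (152 km²) = 9.995 mm.
The 1-cm UH is the DRH scaled by (10 mm)/d, so U_p = 152.33 × 10/9.995 = 152 m³/s.

U_p ≈ 152 m³/s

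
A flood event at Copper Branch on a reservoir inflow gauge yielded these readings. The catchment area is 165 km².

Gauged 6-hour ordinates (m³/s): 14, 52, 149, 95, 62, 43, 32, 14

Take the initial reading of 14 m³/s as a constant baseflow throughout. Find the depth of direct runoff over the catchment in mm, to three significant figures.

d ≈ 45.7 mm

Direct runoff: 0.0, 38.0, 135.0, 81.0, 48.0, 29.0, 18.0, 0.0 m³/s; ΣQ_DR = 349.0 m³/s.
V = ΣQ_DR · Δt = 349.0 × 21600 s = 7.538 × 10^6 m³.
Over A = 165 km², depth = V / A = 45.7 mm.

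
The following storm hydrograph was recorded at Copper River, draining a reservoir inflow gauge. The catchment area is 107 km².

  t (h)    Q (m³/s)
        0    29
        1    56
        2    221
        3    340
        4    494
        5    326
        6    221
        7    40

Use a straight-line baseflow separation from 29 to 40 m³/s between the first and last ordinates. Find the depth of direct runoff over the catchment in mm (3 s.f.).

Direct runoff: 0.00, 25.43, 188.86, 306.29, 458.71, 289.14, 182.57, 0.00 m³/s; ΣQ_DR = 1451 m³/s.
V = ΣQ_DR · Δt = 1451 × 3600 s = 5.224 × 10^6 m³.
Over A = 107 km², depth = V / A = 48.8 mm.

d ≈ 48.8 mm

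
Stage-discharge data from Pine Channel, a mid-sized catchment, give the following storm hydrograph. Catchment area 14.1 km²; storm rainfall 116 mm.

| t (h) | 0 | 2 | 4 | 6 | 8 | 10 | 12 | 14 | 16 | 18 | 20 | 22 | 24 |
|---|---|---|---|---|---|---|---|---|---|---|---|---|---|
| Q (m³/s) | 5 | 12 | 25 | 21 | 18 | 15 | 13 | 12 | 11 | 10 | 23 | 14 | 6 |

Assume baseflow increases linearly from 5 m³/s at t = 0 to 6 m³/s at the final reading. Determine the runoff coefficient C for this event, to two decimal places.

ΣQ_DR = 113.5 m³/s; V = ΣQ_DR·Δt = 8.172 × 10^5 m³.
Runoff depth d = V / A = 57.96 mm.
C = d / P = 57.96 / 116 = 0.50.

C ≈ 0.50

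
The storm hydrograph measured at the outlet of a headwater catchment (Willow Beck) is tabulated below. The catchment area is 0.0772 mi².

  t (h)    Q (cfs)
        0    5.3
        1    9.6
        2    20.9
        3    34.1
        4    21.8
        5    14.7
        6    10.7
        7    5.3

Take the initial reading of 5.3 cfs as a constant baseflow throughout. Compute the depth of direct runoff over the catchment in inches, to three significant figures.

d ≈ 1.61 in

Direct runoff: 0.0, 4.3, 15.6, 28.8, 16.5, 9.4, 5.4, 0.0 cfs; ΣQ_DR = 80.00 cfs.
V = ΣQ_DR · Δt = 80.00 × 3600 s = 2.880 × 10^5 ft³.
Over A = 0.0772 mi², depth = V / A = 1.61 in.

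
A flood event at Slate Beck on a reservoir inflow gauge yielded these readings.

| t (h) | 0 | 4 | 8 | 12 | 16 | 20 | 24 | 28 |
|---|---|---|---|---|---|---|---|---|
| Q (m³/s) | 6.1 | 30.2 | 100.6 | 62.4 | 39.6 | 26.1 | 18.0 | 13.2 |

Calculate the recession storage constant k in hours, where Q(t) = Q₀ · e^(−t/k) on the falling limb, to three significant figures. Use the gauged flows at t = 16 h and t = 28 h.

On the falling limb, Q drops from 39.6 to 13.2 m³/s between t = 16 h and t = 28 h (Δt = 12 h).
k = −Δt / ln(Q₂/Q₁) = −12 / ln(13.2/39.6) = 10.9 h.

k ≈ 10.9 h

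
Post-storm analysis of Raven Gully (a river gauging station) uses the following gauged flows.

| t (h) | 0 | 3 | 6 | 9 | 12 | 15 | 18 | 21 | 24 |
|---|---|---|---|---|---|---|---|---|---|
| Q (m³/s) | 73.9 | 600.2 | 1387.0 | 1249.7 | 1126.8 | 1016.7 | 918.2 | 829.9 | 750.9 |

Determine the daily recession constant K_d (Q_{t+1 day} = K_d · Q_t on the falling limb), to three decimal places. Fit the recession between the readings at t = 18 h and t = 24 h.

Between t = 18 h and t = 24 h the flow falls from 918.2 to 750.9 m³/s over 2×3 h = 6 h.
Per-interval ratio K = (750.9/918.2)^(1/2) = 0.9043; K_d = K^(24/3) = 0.447.

K_d ≈ 0.447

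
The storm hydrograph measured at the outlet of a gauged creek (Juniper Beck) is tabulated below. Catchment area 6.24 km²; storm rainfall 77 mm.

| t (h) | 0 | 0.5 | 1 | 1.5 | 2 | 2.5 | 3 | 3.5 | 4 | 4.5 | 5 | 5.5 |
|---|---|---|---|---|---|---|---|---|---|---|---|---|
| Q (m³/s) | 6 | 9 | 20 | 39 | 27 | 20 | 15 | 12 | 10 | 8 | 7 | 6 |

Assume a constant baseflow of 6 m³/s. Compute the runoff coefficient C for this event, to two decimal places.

ΣQ_DR = 107.0 m³/s; V = ΣQ_DR·Δt = 1.926 × 10^5 m³.
Runoff depth d = V / A = 30.87 mm.
C = d / P = 30.87 / 77 = 0.40.

C ≈ 0.40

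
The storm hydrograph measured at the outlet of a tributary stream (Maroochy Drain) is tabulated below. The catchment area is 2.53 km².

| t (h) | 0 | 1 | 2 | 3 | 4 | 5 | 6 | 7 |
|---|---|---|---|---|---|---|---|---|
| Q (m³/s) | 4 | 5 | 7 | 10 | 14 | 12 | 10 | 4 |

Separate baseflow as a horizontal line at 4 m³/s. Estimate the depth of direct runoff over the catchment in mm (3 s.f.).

d ≈ 48.4 mm

Direct runoff: 0.0, 1.0, 3.0, 6.0, 10.0, 8.0, 6.0, 0.0 m³/s; ΣQ_DR = 34.00 m³/s.
V = ΣQ_DR · Δt = 34.00 × 3600 s = 1.224 × 10^5 m³.
Over A = 2.53 km², depth = V / A = 48.4 mm.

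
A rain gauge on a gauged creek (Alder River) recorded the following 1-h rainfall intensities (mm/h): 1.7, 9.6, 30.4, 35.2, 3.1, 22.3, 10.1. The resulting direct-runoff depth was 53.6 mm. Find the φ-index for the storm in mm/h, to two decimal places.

φ ≈ 11.43 mm/h

Only the 3 blocks with intensity above φ contribute runoff: 30.4, 35.2, 22.3 mm/h.
Σ(I−φ)·Δt = d  ⇒  (30.4+35.2+22.3 − 3φ)·1 = 53.6
φ = (87.90 − 53.6/1) / 3 = 11.43 mm/h.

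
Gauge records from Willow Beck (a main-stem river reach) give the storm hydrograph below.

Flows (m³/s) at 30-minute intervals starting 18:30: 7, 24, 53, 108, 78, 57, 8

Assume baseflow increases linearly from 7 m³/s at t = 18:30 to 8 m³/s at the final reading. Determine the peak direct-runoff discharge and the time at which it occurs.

Subtracting baseflow gives direct-runoff ordinates: 0.00, 16.83, 45.67, 100.50, 70.33, 49.17, 0.00 m³/s.
The maximum is 100.50 m³/s, occurring at the reading for t = 20:00.

Q_p = 100.50 m³/s at t = 20:00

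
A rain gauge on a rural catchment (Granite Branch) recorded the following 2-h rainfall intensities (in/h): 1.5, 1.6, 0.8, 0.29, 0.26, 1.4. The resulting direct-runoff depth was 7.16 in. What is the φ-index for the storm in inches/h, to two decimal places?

Only the 4 blocks with intensity above φ contribute runoff: 1.5, 1.6, 0.8, 1.4 in/h.
Σ(I−φ)·Δt = d  ⇒  (1.5+1.6+0.8+1.4 − 4φ)·2 = 7.16
φ = (5.300 − 7.16/2) / 4 = 0.43 in/h.

φ ≈ 0.43 in/h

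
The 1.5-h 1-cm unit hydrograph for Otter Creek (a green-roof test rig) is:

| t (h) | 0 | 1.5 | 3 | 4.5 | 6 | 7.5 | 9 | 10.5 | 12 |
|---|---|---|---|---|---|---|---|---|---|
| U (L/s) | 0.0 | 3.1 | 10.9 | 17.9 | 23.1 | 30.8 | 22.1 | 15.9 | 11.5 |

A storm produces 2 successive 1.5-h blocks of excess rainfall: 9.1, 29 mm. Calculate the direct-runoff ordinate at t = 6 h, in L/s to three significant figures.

Q ≈ 72.9 L/s

By discrete convolution, Q_j = Σ (P_i / 10 mm) · U_{j−i}.
At t = 6 h (j=4): Q = (9.1/10)·23.1 + (29/10)·17.9 = 72.9 L/s.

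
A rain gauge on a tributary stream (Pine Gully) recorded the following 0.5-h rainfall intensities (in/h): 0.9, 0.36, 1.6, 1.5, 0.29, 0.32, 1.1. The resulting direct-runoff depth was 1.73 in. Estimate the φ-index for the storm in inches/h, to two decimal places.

Only the 4 blocks with intensity above φ contribute runoff: 0.9, 1.6, 1.5, 1.1 in/h.
Σ(I−φ)·Δt = d  ⇒  (0.9+1.6+1.5+1.1 − 4φ)·0.5 = 1.73
φ = (5.100 − 1.73/0.5) / 4 = 0.41 in/h.

φ ≈ 0.41 in/h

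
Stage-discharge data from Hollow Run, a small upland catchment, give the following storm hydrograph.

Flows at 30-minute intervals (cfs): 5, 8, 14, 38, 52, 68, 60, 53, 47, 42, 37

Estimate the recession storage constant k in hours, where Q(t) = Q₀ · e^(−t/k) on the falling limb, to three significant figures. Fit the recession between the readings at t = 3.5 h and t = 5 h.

k ≈ 4.17 h

On the falling limb, Q drops from 53 to 37 cfs between t = 3.5 h and t = 5 h (Δt = 1.5 h).
k = −Δt / ln(Q₂/Q₁) = −1.5 / ln(37/53) = 4.17 h.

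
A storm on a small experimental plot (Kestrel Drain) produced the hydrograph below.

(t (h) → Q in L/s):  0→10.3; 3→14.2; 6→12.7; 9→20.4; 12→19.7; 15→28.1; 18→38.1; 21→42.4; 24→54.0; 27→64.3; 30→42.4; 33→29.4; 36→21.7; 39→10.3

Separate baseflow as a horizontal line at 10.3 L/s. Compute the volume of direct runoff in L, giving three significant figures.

Direct-runoff ordinates (Q − Q_b): 0.0, 3.9, 2.4, 10.1, 9.4, 17.8, 27.8, 32.1, 43.7, 54.0, 32.1, 19.1, 11.4, 0.0 L/s.
ΣQ_DR = 263.8 L/s.
With Δt = 3 h = 10800 s, V = ΣQ_DR · Δt = 263.8 × 10800 = 2.85 × 10^6 L.

V ≈ 2.85 × 10^6 L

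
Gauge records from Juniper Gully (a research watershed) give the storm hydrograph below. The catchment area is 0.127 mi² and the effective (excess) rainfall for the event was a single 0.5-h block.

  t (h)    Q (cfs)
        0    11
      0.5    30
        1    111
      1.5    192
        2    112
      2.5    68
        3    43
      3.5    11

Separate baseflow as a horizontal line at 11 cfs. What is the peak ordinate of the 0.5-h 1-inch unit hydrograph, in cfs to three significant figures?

U_p ≈ 60.5 cfs

Direct runoff: 0.0, 19.0, 100.0, 181.0, 101.0, 57.0, 32.0, 0.0 cfs; ΣQ_DR = 490.0 cfs, peak = 181.0 cfs.
Runoff depth d = ΣQ_DR·Δt / A = 490.0 × 1800 / (0.127 mi²) = 2.989 in.
The 1-inch UH is the DRH scaled by (1 in)/d, so U_p = 181.0 × 1/2.989 = 60.5 cfs.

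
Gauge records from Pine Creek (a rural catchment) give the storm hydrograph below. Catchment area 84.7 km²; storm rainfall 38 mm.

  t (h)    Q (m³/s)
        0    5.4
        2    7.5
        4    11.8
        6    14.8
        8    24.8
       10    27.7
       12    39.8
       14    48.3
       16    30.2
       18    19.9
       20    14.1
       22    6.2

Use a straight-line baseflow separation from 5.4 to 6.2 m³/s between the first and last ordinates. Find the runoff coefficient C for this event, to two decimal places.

C ≈ 0.40

ΣQ_DR = 180.9 m³/s; V = ΣQ_DR·Δt = 1.302 × 10^6 m³.
Runoff depth d = V / A = 15.38 mm.
C = d / P = 15.38 / 38 = 0.40.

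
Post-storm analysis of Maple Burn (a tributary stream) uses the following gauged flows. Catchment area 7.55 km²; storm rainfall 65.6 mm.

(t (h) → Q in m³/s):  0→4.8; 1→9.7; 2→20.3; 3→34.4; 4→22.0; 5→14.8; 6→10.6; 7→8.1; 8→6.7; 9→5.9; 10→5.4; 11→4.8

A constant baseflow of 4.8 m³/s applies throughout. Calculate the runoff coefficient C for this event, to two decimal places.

ΣQ_DR = 89.90 m³/s; V = ΣQ_DR·Δt = 3.236 × 10^5 m³.
Runoff depth d = V / A = 42.87 mm.
C = d / P = 42.87 / 65.6 = 0.65.

C ≈ 0.65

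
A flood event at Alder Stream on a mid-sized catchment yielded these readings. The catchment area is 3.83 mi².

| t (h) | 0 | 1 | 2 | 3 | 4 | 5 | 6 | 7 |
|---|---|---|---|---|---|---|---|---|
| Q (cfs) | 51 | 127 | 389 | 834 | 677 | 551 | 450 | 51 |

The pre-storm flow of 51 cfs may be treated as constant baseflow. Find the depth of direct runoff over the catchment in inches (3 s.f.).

Direct runoff: 0.0, 76.0, 338.0, 783.0, 626.0, 500.0, 399.0, 0.0 cfs; ΣQ_DR = 2722 cfs.
V = ΣQ_DR · Δt = 2722 × 3600 s = 9.799 × 10^6 ft³.
Over A = 3.83 mi², depth = V / A = 1.10 in.

d ≈ 1.10 in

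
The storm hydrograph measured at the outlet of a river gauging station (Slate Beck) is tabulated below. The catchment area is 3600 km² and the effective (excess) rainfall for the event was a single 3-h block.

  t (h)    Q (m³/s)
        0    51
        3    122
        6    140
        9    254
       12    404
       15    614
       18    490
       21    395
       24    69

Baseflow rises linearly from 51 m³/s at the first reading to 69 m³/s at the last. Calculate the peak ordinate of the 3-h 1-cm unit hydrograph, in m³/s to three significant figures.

U_p ≈ 920 m³/s

Direct runoff: 0.00, 68.75, 84.50, 196.25, 344.00, 551.75, 425.50, 328.25, 0.00 m³/s; ΣQ_DR = 1999 m³/s, peak = 551.75 m³/s.
Runoff depth d = ΣQ_DR·Δt / A = 1999 × 10800 / (3600 km²) = 5.997 mm.
The 1-cm UH is the DRH scaled by (10 mm)/d, so U_p = 551.75 × 10/5.997 = 920 m³/s.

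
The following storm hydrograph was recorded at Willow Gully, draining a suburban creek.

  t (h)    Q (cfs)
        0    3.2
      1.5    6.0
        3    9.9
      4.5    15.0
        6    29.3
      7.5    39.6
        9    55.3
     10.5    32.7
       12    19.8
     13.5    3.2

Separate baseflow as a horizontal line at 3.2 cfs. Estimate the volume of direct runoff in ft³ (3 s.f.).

Direct-runoff ordinates (Q − Q_b): 0.0, 2.8, 6.7, 11.8, 26.1, 36.4, 52.1, 29.5, 16.6, 0.0 cfs.
ΣQ_DR = 182.0 cfs.
With Δt = 1.5 h = 5400 s, V = ΣQ_DR · Δt = 182.0 × 5400 = 9.83 × 10^5 ft³.

V ≈ 9.83 × 10^5 ft³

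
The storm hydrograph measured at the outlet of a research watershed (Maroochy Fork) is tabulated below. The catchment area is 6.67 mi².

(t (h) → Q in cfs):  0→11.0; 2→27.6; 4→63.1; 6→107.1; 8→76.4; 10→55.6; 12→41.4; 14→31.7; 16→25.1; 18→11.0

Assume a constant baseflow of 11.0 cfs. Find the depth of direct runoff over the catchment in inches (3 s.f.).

d ≈ 0.158 in

Direct runoff: 0.0, 16.6, 52.1, 96.1, 65.4, 44.6, 30.4, 20.7, 14.1, 0.0 cfs; ΣQ_DR = 340.0 cfs.
V = ΣQ_DR · Δt = 340.0 × 7200 s = 2.448 × 10^6 ft³.
Over A = 6.67 mi², depth = V / A = 0.158 in.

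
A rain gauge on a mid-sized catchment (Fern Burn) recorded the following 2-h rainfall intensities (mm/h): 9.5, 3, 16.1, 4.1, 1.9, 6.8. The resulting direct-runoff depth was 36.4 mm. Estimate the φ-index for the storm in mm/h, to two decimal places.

φ ≈ 4.73 mm/h

Only the 3 blocks with intensity above φ contribute runoff: 9.5, 16.1, 6.8 mm/h.
Σ(I−φ)·Δt = d  ⇒  (9.5+16.1+6.8 − 3φ)·2 = 36.4
φ = (32.40 − 36.4/2) / 3 = 4.73 mm/h.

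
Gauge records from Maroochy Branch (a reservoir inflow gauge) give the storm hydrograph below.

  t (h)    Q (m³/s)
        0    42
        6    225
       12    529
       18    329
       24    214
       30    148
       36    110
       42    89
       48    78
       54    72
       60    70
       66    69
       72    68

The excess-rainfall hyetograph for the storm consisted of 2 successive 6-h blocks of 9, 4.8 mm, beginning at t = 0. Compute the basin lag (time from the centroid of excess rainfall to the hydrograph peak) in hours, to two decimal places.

t_L ≈ 6.91 h

Centroid of excess rainfall: t_c = Σ P_i·t̄_i / ΣP_i = 5.0870 h (block centres at 3, 9 h).
Hydrograph peak occurs at t = 12 h, so basin lag t_L = 12 − 5.0870 = 6.91 h.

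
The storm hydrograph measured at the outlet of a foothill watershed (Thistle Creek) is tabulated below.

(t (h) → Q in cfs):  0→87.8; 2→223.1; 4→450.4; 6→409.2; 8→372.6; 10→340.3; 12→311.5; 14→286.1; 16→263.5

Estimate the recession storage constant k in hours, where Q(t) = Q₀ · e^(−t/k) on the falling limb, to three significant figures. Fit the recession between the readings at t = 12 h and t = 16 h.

On the falling limb, Q drops from 311.5 to 263.5 cfs between t = 12 h and t = 16 h (Δt = 4 h).
k = −Δt / ln(Q₂/Q₁) = −4 / ln(263.5/311.5) = 23.9 h.

k ≈ 23.9 h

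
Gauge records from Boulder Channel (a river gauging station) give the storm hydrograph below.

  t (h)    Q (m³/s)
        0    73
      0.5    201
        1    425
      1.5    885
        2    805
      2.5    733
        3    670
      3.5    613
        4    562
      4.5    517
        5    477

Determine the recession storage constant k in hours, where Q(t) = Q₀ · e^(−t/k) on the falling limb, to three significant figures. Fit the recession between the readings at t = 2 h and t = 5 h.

k ≈ 5.73 h

On the falling limb, Q drops from 805 to 477 m³/s between t = 2 h and t = 5 h (Δt = 3 h).
k = −Δt / ln(Q₂/Q₁) = −3 / ln(477/805) = 5.73 h.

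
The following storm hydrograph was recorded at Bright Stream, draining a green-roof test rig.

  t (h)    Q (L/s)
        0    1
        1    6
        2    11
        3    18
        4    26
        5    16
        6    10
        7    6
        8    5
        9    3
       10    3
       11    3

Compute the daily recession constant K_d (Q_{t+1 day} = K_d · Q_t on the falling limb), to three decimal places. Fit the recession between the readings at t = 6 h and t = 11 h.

K_d ≈ 0.003

Between t = 6 h and t = 11 h the flow falls from 10 to 3 L/s over 5×1 h = 5 h.
Per-interval ratio K = (3/10)^(1/5) = 0.7860; K_d = K^(24/1) = 0.003.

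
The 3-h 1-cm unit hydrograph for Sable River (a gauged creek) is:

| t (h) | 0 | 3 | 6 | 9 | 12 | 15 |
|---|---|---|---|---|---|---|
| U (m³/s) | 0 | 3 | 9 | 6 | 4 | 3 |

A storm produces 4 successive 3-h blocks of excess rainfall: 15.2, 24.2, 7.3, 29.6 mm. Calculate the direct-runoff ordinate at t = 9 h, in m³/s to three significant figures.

By discrete convolution, Q_j = Σ (P_i / 10 mm) · U_{j−i}.
At t = 9 h (j=3): Q = (15.2/10)·6 + (24.2/10)·9 + (7.3/10)·3 + (29.6/10)·0 = 33.1 m³/s.

Q ≈ 33.1 m³/s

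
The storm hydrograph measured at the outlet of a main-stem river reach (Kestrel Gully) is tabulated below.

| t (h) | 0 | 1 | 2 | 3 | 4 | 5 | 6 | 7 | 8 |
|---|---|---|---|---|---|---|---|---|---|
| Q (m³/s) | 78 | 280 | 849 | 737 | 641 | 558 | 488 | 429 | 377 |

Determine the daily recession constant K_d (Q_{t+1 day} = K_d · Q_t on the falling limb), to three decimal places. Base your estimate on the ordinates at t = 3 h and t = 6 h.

K_d ≈ 0.037

Between t = 3 h and t = 6 h the flow falls from 737 to 488 m³/s over 3×1 h = 3 h.
Per-interval ratio K = (488/737)^(1/3) = 0.8716; K_d = K^(24/1) = 0.037.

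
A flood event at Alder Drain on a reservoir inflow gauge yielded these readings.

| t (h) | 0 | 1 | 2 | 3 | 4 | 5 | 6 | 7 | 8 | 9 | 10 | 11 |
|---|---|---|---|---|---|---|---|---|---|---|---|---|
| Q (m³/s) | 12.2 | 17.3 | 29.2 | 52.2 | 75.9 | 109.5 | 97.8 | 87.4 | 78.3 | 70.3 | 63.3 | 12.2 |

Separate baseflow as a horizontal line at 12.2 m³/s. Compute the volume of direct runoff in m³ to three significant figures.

V ≈ 2.01 × 10^6 m³

Direct-runoff ordinates (Q − Q_b): 0.0, 5.1, 17.0, 40.0, 63.7, 97.3, 85.6, 75.2, 66.1, 58.1, 51.1, 0.0 m³/s.
ΣQ_DR = 559.2 m³/s.
With Δt = 1 h = 3600 s, V = ΣQ_DR · Δt = 559.2 × 3600 = 2.01 × 10^6 m³.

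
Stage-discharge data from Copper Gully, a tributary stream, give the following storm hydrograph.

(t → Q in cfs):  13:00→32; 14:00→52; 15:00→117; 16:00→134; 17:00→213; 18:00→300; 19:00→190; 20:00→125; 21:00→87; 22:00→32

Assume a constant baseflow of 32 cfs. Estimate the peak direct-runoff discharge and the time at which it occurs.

Q_p = 268.0 cfs at t = 18:00

Subtracting baseflow gives direct-runoff ordinates: 0.0, 20.0, 85.0, 102.0, 181.0, 268.0, 158.0, 93.0, 55.0, 0.0 cfs.
The maximum is 268.0 cfs, occurring at the reading for t = 18:00.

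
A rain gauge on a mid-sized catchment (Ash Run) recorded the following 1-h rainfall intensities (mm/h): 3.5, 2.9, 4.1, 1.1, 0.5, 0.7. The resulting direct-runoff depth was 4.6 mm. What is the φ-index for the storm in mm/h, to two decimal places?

φ ≈ 1.97 mm/h

Only the 3 blocks with intensity above φ contribute runoff: 3.5, 2.9, 4.1 mm/h.
Σ(I−φ)·Δt = d  ⇒  (3.5+2.9+4.1 − 3φ)·1 = 4.6
φ = (10.50 − 4.6/1) / 3 = 1.97 mm/h.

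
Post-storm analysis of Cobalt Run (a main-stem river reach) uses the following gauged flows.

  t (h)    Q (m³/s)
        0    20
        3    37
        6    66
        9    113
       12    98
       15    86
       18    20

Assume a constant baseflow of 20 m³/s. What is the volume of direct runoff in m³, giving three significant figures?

V ≈ 3.24 × 10^6 m³

Direct-runoff ordinates (Q − Q_b): 0.0, 17.0, 46.0, 93.0, 78.0, 66.0, 0.0 m³/s.
ΣQ_DR = 300.0 m³/s.
With Δt = 3 h = 10800 s, V = ΣQ_DR · Δt = 300.0 × 10800 = 3.24 × 10^6 m³.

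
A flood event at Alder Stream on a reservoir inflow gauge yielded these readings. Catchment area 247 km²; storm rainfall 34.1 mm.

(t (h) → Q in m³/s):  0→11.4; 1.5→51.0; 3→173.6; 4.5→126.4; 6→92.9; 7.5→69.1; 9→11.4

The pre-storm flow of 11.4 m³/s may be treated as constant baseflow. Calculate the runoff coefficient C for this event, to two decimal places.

ΣQ_DR = 456.0 m³/s; V = ΣQ_DR·Δt = 2.462 × 10^6 m³.
Runoff depth d = V / A = 9.969 mm.
C = d / P = 9.969 / 34.1 = 0.29.

C ≈ 0.29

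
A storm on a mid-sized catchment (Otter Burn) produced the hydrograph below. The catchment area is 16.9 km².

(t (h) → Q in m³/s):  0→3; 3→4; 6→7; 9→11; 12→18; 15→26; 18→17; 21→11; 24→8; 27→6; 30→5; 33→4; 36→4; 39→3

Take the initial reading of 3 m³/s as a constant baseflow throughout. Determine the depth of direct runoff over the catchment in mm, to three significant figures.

d ≈ 54.3 mm

Direct runoff: 0.0, 1.0, 4.0, 8.0, 15.0, 23.0, 14.0, 8.0, 5.0, 3.0, 2.0, 1.0, 1.0, 0.0 m³/s; ΣQ_DR = 85.00 m³/s.
V = ΣQ_DR · Δt = 85.00 × 10800 s = 9.180 × 10^5 m³.
Over A = 16.9 km², depth = V / A = 54.3 mm.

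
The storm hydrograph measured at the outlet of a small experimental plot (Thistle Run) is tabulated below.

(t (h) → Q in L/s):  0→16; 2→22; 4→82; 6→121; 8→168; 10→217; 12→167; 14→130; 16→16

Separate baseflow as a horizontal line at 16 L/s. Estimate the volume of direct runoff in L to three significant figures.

V ≈ 5.72 × 10^6 L

Direct-runoff ordinates (Q − Q_b): 0.0, 6.0, 66.0, 105.0, 152.0, 201.0, 151.0, 114.0, 0.0 L/s.
ΣQ_DR = 795.0 L/s.
With Δt = 2 h = 7200 s, V = ΣQ_DR · Δt = 795.0 × 7200 = 5.72 × 10^6 L.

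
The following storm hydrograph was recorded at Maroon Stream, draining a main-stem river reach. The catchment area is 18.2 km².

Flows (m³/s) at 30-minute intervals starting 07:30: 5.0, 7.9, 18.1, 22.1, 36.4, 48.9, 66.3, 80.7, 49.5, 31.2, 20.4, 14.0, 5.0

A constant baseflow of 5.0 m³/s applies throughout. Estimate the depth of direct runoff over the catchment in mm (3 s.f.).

Direct runoff: 0.0, 2.9, 13.1, 17.1, 31.4, 43.9, 61.3, 75.7, 44.5, 26.2, 15.4, 9.0, 0.0 m³/s; ΣQ_DR = 340.5 m³/s.
V = ΣQ_DR · Δt = 340.5 × 1800 s = 6.129 × 10^5 m³.
Over A = 18.2 km², depth = V / A = 33.7 mm.

d ≈ 33.7 mm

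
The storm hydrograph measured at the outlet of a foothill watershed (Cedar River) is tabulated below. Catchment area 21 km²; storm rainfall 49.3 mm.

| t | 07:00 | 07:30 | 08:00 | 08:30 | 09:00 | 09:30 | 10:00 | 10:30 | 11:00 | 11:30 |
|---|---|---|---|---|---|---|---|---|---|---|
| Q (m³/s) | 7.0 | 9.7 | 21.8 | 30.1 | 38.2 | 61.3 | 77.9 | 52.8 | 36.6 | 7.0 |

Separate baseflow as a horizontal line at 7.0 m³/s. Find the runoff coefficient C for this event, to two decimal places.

ΣQ_DR = 272.4 m³/s; V = ΣQ_DR·Δt = 4.903 × 10^5 m³.
Runoff depth d = V / A = 23.35 mm.
C = d / P = 23.35 / 49.3 = 0.47.

C ≈ 0.47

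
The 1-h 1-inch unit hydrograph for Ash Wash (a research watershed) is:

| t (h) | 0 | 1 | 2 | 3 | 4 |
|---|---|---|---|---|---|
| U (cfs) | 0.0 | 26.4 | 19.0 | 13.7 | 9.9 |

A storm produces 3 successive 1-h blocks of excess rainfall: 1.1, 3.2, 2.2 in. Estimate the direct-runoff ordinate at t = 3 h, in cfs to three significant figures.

Q ≈ 134 cfs

By discrete convolution, Q_j = Σ (P_i / 1 in) · U_{j−i}.
At t = 3 h (j=3): Q = (1.1/1)·13.7 + (3.2/1)·19.0 + (2.2/1)·26.4 = 134 cfs.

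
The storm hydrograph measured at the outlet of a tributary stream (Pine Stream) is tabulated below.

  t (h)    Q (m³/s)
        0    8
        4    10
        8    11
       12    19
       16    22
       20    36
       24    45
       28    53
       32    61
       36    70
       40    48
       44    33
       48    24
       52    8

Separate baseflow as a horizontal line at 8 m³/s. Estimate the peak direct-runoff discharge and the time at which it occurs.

Q_p = 62.0 m³/s at t = 36 h

Subtracting baseflow gives direct-runoff ordinates: 0.0, 2.0, 3.0, 11.0, 14.0, 28.0, 37.0, 45.0, 53.0, 62.0, 40.0, 25.0, 16.0, 0.0 m³/s.
The maximum is 62.0 m³/s, occurring at the reading for t = 36 h.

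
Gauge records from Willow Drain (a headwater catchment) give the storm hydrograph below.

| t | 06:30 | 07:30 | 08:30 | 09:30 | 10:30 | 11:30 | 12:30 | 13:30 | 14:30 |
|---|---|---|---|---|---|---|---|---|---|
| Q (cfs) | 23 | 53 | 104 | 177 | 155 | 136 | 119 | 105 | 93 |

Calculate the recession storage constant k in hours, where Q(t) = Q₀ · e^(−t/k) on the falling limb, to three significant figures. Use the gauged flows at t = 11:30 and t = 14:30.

k ≈ 7.89 h

On the falling limb, Q drops from 136 to 93 cfs between t = 11:30 and t = 14:30 (Δt = 3 h).
k = −Δt / ln(Q₂/Q₁) = −3 / ln(93/136) = 7.89 h.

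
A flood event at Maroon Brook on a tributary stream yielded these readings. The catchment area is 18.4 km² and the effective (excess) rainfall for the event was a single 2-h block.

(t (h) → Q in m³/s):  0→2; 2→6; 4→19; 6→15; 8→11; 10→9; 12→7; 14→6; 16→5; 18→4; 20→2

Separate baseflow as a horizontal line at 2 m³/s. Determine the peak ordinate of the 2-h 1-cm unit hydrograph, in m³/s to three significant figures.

Direct runoff: 0.0, 4.0, 17.0, 13.0, 9.0, 7.0, 5.0, 4.0, 3.0, 2.0, 0.0 m³/s; ΣQ_DR = 64.00 m³/s, peak = 17.0 m³/s.
Runoff depth d = ΣQ_DR·Δt / A = 64.00 × 7200 / (18.4 km²) = 25.04 mm.
The 1-cm UH is the DRH scaled by (10 mm)/d, so U_p = 17.0 × 10/25.04 = 6.79 m³/s.

U_p ≈ 6.79 m³/s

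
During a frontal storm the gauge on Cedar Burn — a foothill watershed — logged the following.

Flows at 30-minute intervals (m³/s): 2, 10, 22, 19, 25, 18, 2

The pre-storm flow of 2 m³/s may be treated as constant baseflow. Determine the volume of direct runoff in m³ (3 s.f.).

Direct-runoff ordinates (Q − Q_b): 0.0, 8.0, 20.0, 17.0, 23.0, 16.0, 0.0 m³/s.
ΣQ_DR = 84.00 m³/s.
With Δt = 0.5 h = 1800 s, V = ΣQ_DR · Δt = 84.00 × 1800 = 1.51 × 10^5 m³.

V ≈ 1.51 × 10^5 m³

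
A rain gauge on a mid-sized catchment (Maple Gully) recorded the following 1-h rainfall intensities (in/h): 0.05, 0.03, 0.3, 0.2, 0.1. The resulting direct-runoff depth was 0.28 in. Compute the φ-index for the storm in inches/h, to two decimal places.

φ ≈ 0.11 in/h

Only the 2 blocks with intensity above φ contribute runoff: 0.3, 0.2 in/h.
Σ(I−φ)·Δt = d  ⇒  (0.3+0.2 − 2φ)·1 = 0.28
φ = (0.5000 − 0.28/1) / 2 = 0.11 in/h.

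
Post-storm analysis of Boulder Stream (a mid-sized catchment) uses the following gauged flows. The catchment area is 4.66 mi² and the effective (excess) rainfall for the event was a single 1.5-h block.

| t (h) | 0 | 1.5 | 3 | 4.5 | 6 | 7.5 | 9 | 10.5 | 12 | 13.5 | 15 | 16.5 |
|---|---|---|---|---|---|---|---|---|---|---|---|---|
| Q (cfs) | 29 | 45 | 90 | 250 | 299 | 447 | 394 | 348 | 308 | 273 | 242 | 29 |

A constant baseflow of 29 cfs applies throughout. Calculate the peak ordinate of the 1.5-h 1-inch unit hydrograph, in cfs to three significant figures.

Direct runoff: 0.0, 16.0, 61.0, 221.0, 270.0, 418.0, 365.0, 319.0, 279.0, 244.0, 213.0, 0.0 cfs; ΣQ_DR = 2406 cfs, peak = 418.0 cfs.
Runoff depth d = ΣQ_DR·Δt / A = 2406 × 5400 / (4.66 mi²) = 1.200 in.
The 1-inch UH is the DRH scaled by (1 in)/d, so U_p = 418.0 × 1/1.200 = 348 cfs.

U_p ≈ 348 cfs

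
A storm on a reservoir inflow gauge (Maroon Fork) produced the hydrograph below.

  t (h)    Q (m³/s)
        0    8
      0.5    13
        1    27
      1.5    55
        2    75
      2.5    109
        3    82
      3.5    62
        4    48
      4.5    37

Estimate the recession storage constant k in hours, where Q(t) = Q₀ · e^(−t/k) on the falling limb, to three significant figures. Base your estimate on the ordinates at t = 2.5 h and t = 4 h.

On the falling limb, Q drops from 109 to 48 m³/s between t = 2.5 h and t = 4 h (Δt = 1.5 h).
k = −Δt / ln(Q₂/Q₁) = −1.5 / ln(48/109) = 1.83 h.

k ≈ 1.83 h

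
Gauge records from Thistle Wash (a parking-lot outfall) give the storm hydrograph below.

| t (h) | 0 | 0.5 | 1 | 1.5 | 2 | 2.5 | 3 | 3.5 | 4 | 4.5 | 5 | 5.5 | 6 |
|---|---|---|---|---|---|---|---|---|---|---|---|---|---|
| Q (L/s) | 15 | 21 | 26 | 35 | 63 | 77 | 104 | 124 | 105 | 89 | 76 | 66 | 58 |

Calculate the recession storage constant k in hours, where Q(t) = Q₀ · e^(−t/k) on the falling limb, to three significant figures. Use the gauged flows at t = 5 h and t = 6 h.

k ≈ 3.70 h

On the falling limb, Q drops from 76 to 58 L/s between t = 5 h and t = 6 h (Δt = 1 h).
k = −Δt / ln(Q₂/Q₁) = −1 / ln(58/76) = 3.70 h.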